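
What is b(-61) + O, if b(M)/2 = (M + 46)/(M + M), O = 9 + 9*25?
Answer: 14289/61 ≈ 234.25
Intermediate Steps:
O = 234 (O = 9 + 225 = 234)
b(M) = (46 + M)/M (b(M) = 2*((M + 46)/(M + M)) = 2*((46 + M)/((2*M))) = 2*((46 + M)*(1/(2*M))) = 2*((46 + M)/(2*M)) = (46 + M)/M)
b(-61) + O = (46 - 61)/(-61) + 234 = -1/61*(-15) + 234 = 15/61 + 234 = 14289/61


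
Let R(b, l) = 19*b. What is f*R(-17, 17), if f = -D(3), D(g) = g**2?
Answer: 2907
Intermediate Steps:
f = -9 (f = -1*3**2 = -1*9 = -9)
f*R(-17, 17) = -171*(-17) = -9*(-323) = 2907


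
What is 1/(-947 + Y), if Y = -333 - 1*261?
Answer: -1/1541 ≈ -0.00064893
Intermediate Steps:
Y = -594 (Y = -333 - 261 = -594)
1/(-947 + Y) = 1/(-947 - 594) = 1/(-1541) = -1/1541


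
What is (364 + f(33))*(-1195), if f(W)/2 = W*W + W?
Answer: -3116560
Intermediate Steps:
f(W) = 2*W + 2*W² (f(W) = 2*(W*W + W) = 2*(W² + W) = 2*(W + W²) = 2*W + 2*W²)
(364 + f(33))*(-1195) = (364 + 2*33*(1 + 33))*(-1195) = (364 + 2*33*34)*(-1195) = (364 + 2244)*(-1195) = 2608*(-1195) = -3116560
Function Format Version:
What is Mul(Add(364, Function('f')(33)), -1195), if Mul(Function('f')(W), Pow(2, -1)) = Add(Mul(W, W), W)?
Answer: -3116560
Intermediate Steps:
Function('f')(W) = Add(Mul(2, W), Mul(2, Pow(W, 2))) (Function('f')(W) = Mul(2, Add(Mul(W, W), W)) = Mul(2, Add(Pow(W, 2), W)) = Mul(2, Add(W, Pow(W, 2))) = Add(Mul(2, W), Mul(2, Pow(W, 2))))
Mul(Add(364, Function('f')(33)), -1195) = Mul(Add(364, Mul(2, 33, Add(1, 33))), -1195) = Mul(Add(364, Mul(2, 33, 34)), -1195) = Mul(Add(364, 2244), -1195) = Mul(2608, -1195) = -3116560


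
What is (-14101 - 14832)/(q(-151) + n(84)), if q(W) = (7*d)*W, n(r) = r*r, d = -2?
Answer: -28933/9170 ≈ -3.1552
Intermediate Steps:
n(r) = r**2
q(W) = -14*W (q(W) = (7*(-2))*W = -14*W)
(-14101 - 14832)/(q(-151) + n(84)) = (-14101 - 14832)/(-14*(-151) + 84**2) = -28933/(2114 + 7056) = -28933/9170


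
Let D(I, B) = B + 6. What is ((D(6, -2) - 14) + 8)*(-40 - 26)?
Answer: 132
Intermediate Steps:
D(I, B) = 6 + B
((D(6, -2) - 14) + 8)*(-40 - 26) = (((6 - 2) - 14) + 8)*(-40 - 26) = ((4 - 14) + 8)*(-66) = (-10 + 8)*(-66) = -2*(-66) = 132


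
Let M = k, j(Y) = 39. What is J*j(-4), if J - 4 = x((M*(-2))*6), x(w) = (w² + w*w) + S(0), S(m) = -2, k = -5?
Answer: 280878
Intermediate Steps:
M = -5
x(w) = -2 + 2*w² (x(w) = (w² + w*w) - 2 = (w² + w²) - 2 = 2*w² - 2 = -2 + 2*w²)
J = 7202 (J = 4 + (-2 + 2*(-5*(-2)*6)²) = 4 + (-2 + 2*(10*6)²) = 4 + (-2 + 2*60²) = 4 + (-2 + 2*3600) = 4 + (-2 + 7200) = 4 + 7198 = 7202)
J*j(-4) = 7202*39 = 280878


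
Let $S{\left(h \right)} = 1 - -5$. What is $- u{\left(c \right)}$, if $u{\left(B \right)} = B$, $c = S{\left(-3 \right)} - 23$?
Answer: $17$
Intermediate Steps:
$S{\left(h \right)} = 6$ ($S{\left(h \right)} = 1 + 5 = 6$)
$c = -17$ ($c = 6 - 23 = -17$)
$- u{\left(c \right)} = \left(-1\right) \left(-17\right) = 17$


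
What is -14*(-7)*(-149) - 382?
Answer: -14984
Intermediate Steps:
-14*(-7)*(-149) - 382 = 98*(-149) - 382 = -14602 - 382 = -14984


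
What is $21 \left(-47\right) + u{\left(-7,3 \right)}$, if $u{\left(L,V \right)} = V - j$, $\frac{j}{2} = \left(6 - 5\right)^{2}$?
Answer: $-986$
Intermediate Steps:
$j = 2$ ($j = 2 \left(6 - 5\right)^{2} = 2 \cdot 1^{2} = 2 \cdot 1 = 2$)
$u{\left(L,V \right)} = -2 + V$ ($u{\left(L,V \right)} = V - 2 = -2 + V$)
$21 \left(-47\right) + u{\left(-7,3 \right)} = 21 \left(-47\right) + \left(-2 + 3\right) = -987 + 1 = -986$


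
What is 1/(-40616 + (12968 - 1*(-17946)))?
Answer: -1/9702 ≈ -0.00010307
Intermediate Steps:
1/(-40616 + (12968 - 1*(-17946))) = 1/(-40616 + (12968 + 17946)) = 1/(-40616 + 30914) = 1/(-9702) = -1/9702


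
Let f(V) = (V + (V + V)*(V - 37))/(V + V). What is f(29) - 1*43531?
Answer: -87077/2 ≈ -43539.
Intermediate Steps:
f(V) = (V + 2*V*(-37 + V))/(2*V) (f(V) = (V + (2*V)*(-37 + V))/((2*V)) = (V + 2*V*(-37 + V))*(1/(2*V)) = (V + 2*V*(-37 + V))/(2*V))
f(29) - 1*43531 = (-73/2 + 29) - 1*43531 = -15/2 - 43531 = -87077/2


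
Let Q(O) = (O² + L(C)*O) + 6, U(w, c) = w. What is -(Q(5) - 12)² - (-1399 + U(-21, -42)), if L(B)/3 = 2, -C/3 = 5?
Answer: -981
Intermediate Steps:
C = -15 (C = -3*5 = -15)
L(B) = 6 (L(B) = 3*2 = 6)
Q(O) = 6 + O² + 6*O (Q(O) = (O² + 6*O) + 6 = 6 + O² + 6*O)
-(Q(5) - 12)² - (-1399 + U(-21, -42)) = -((6 + 5² + 6*5) - 12)² - (-1399 - 21) = -((6 + 25 + 30) - 12)² - 1*(-1420) = -(61 - 12)² + 1420 = -1*49² + 1420 = -1*2401 + 1420 = -2401 + 1420 = -981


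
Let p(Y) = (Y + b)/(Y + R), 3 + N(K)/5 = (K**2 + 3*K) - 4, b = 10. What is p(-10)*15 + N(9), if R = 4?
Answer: 505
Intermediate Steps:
N(K) = -35 + 5*K**2 + 15*K (N(K) = -15 + 5*((K**2 + 3*K) - 4) = -15 + 5*(-4 + K**2 + 3*K) = -15 + (-20 + 5*K**2 + 15*K) = -35 + 5*K**2 + 15*K)
p(Y) = (10 + Y)/(4 + Y) (p(Y) = (Y + 10)/(Y + 4) = (10 + Y)/(4 + Y))
p(-10)*15 + N(9) = ((10 - 10)/(4 - 10))*15 + (-35 + 5*9**2 + 15*9) = (0/(-6))*15 + (-35 + 5*81 + 135) = -1/6*0*15 + (-35 + 405 + 135) = 0*15 + 505 = 0 + 505 = 505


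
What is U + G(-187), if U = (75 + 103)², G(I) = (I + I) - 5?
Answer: 31305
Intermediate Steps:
G(I) = -5 + 2*I (G(I) = 2*I - 5 = -5 + 2*I)
U = 31684 (U = 178² = 31684)
U + G(-187) = 31684 + (-5 + 2*(-187)) = 31684 + (-5 - 374) = 31684 - 379 = 31305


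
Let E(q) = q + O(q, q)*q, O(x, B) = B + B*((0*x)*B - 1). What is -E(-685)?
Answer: 685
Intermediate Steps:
O(x, B) = 0 (O(x, B) = B + B*(0*B - 1) = B + B*(0 - 1) = B + B*(-1) = B - B = 0)
E(q) = q (E(q) = q + 0*q = q + 0 = q)
-E(-685) = -1*(-685) = 685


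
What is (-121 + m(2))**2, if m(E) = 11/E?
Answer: 53361/4 ≈ 13340.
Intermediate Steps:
(-121 + m(2))**2 = (-121 + 11/2)**2 = (-231/2)**2 = 53361/4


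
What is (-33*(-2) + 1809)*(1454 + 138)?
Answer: 2985000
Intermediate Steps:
(-33*(-2) + 1809)*(1454 + 138) = (66 + 1809)*1592 = 1875*1592 = 2985000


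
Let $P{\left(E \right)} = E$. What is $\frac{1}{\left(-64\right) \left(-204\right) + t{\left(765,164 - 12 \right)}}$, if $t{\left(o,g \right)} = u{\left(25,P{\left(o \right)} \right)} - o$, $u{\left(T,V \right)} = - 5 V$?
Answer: $\frac{1}{8466} \approx 0.00011812$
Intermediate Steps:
$t{\left(o,g \right)} = - 6 o$ ($t{\left(o,g \right)} = - 5 o - o = - 6 o$)
$\frac{1}{\left(-64\right) \left(-204\right) + t{\left(765,164 - 12 \right)}} = \frac{1}{\left(-64\right) \left(-204\right) - 4590} = \frac{1}{13056 - 4590} = \frac{1}{8466}$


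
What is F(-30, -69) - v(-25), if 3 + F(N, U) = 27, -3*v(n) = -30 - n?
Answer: 67/3 ≈ 22.333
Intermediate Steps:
v(n) = 10 + n/3 (v(n) = -(-30 - n)/3 = 10 + n/3)
F(N, U) = 24 (F(N, U) = -3 + 27 = 24)
F(-30, -69) - v(-25) = 24 - (10 + (⅓)*(-25)) = 24 - (10 - 25/3) = 24 - 1*5/3 = 24 - 5/3 = 67/3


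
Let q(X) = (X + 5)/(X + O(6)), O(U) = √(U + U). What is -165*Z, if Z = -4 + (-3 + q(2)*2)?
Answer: 3465/2 - 1155*√3/2 ≈ 732.24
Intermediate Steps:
O(U) = √2*√U (O(U) = √(2*U) = √2*√U)
q(X) = (5 + X)/(X + 2*√3) (q(X) = (X + 5)/(X + √2*√6) = (5 + X)/(X + 2*√3))
Z = -7 + 14/(2 + 2*√3) (Z = -4 + (-3 + ((5 + 2)/(2 + 2*√3))*2) = -4 + (-3 + (7/(2 + 2*√3))*2) = -4 + (-3 + 14/(2 + 2*√3)) = -7 + 14/(2 + 2*√3) ≈ -4.4378)
-165*Z = -165*(-21/2 + 7*√3/2) = 3465/2 - 1155*√3/2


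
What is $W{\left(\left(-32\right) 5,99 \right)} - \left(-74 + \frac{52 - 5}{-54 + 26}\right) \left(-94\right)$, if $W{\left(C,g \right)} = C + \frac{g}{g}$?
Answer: $- \frac{101819}{14} \approx -7272.8$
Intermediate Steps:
$W{\left(C,g \right)} = 1 + C$ ($W{\left(C,g \right)} = C + 1 = 1 + C$)
$W{\left(\left(-32\right) 5,99 \right)} - \left(-74 + \frac{52 - 5}{-54 + 26}\right) \left(-94\right) = \left(1 - 160\right) - \left(-74 + \frac{52 - 5}{-54 + 26}\right) \left(-94\right) = \left(1 - 160\right) - \left(-74 + \frac{47}{-28}\right) \left(-94\right) = -159 - \left(-74 + 47 \left(- \frac{1}{28}\right)\right) \left(-94\right) = -159 - \left(-74 - \frac{47}{28}\right) \left(-94\right) = -159 - \left(- \frac{2119}{28}\right) \left(-94\right) = -159 - \frac{99593}{14} = - \frac{101819}{14}$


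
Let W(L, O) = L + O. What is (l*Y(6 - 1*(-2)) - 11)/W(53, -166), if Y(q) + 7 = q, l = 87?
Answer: -76/113 ≈ -0.67257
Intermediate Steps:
Y(q) = -7 + q
(l*Y(6 - 1*(-2)) - 11)/W(53, -166) = (87*(-7 + (6 - 1*(-2))) - 11)/(53 - 166) = (87*(-7 + (6 + 2)) - 11)/(-113) = (87*(-7 + 8) - 11)*(-1/113) = (87*1 - 11)*(-1/113) = (87 - 11)*(-1/113) = 76*(-1/113) = -76/113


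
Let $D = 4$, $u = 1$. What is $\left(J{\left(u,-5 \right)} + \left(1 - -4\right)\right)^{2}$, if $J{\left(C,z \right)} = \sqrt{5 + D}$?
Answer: $64$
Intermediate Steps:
$J{\left(C,z \right)} = 3$ ($J{\left(C,z \right)} = \sqrt{5 + 4} = \sqrt{9} = 3$)
$\left(J{\left(u,-5 \right)} + \left(1 - -4\right)\right)^{2} = \left(3 + \left(1 - -4\right)\right)^{2} = \left(3 + \left(1 + 4\right)\right)^{2} = \left(3 + 5\right)^{2} = 8^{2} = 64$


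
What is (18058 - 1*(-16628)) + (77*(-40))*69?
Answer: -177834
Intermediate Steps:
(18058 - 1*(-16628)) + (77*(-40))*69 = (18058 + 16628) - 3080*69 = 34686 - 212520 = -177834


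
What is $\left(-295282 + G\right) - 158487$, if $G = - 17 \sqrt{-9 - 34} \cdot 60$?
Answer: $-453769 - 1020 i \sqrt{43} \approx -4.5377 \cdot 10^{5} - 6688.6 i$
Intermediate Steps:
$G = - 1020 i \sqrt{43}$ ($G = - 17 \sqrt{-43} \cdot 60 = - 17 i \sqrt{43} \cdot 60 = - 1020 i \sqrt{43} \approx - 6688.6 i$)
$\left(-295282 + G\right) - 158487 = \left(-295282 - 1020 i \sqrt{43}\right) - 158487 = -453769 - 1020 i \sqrt{43}$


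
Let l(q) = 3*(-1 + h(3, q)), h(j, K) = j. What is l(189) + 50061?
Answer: 50067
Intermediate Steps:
l(q) = 6 (l(q) = 3*(-1 + 3) = 3*2 = 6)
l(189) + 50061 = 6 + 50061 = 50067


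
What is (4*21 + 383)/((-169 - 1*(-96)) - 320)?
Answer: -467/393 ≈ -1.1883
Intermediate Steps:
(4*21 + 383)/((-169 - 1*(-96)) - 320) = (84 + 383)/((-169 + 96) - 320) = 467/(-73 - 320) = 467/(-393) = -1/393*467 = -467/393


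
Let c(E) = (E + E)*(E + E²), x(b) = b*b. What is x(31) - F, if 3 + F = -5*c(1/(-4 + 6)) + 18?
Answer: 3799/4 ≈ 949.75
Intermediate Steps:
x(b) = b²
c(E) = 2*E*(E + E²) (c(E) = (2*E)*(E + E²) = 2*E*(E + E²))
F = 45/4 (F = -3 + (-10*(1/(-4 + 6))²*(1 + 1/(-4 + 6)) + 18) = -3 + (-10*(1/2)²*(1 + 1/2) + 18) = -3 + (-10*(½)²*(1 + ½) + 18) = -3 + (-10*3/(4*2) + 18) = -3 + (-5*¾ + 18) = -3 + (-15/4 + 18) = -3 + 57/4 = 45/4 ≈ 11.250)
x(31) - F = 31² - 1*45/4 = 961 - 45/4 = 3799/4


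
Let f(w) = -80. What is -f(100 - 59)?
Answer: 80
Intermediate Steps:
-f(100 - 59) = -1*(-80) = 80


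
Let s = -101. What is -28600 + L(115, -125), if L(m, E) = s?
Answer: -28701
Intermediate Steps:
L(m, E) = -101
-28600 + L(115, -125) = -28600 - 101 = -28701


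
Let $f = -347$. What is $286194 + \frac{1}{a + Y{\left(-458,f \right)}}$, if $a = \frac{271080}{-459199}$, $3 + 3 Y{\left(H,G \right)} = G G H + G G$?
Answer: $\frac{7231637456755510059}{25268305613524} \approx 2.8619 \cdot 10^{5}$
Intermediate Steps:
$Y{\left(H,G \right)} = -1 + \frac{G^{2}}{3} + \frac{H G^{2}}{3}$ ($Y{\left(H,G \right)} = -1 + \frac{G G H + G G}{3} = -1 + \frac{G^{2} H + G^{2}}{3} = -1 + \frac{H G^{2} + G^{2}}{3} = -1 + \frac{G^{2} + H G^{2}}{3} = -1 + \left(\frac{G^{2}}{3} + \frac{H G^{2}}{3}\right) = -1 + \frac{G^{2}}{3} + \frac{H G^{2}}{3}$)
$a = - \frac{271080}{459199}$ ($a = 271080 \left(- \frac{1}{459199}\right) = - \frac{271080}{459199} \approx -0.59033$)
$286194 + \frac{1}{a + Y{\left(-458,f \right)}} = 286194 + \frac{1}{- \frac{271080}{459199} + \left(-1 + \frac{\left(-347\right)^{2}}{3} + \frac{1}{3} \left(-458\right) \left(-347\right)^{2}\right)} = 286194 + \frac{1}{- \frac{271080}{459199} + \left(-1 + \frac{1}{3} \cdot 120409 + \frac{1}{3} \left(-458\right) 120409\right)} = 286194 + \frac{1}{- \frac{271080}{459199} - \frac{55026916}{3}} = 286194 + \frac{1}{- \frac{25268305613524}{1377597}} = 286194 - \frac{1377597}{25268305613524} = \frac{7231637456755510059}{25268305613524}$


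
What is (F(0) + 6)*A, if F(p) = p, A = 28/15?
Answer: 56/5 ≈ 11.200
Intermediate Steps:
A = 28/15 (A = 28*(1/15) = 28/15 ≈ 1.8667)
(F(0) + 6)*A = (0 + 6)*(28/15) = 6*(28/15) = 56/5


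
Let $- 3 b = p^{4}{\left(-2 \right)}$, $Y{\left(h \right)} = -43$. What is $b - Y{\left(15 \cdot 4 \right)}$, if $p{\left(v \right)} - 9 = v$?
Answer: $- \frac{2272}{3} \approx -757.33$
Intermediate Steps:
$p{\left(v \right)} = 9 + v$
$b = - \frac{2401}{3}$ ($b = - \frac{\left(9 - 2\right)^{4}}{3} = - \frac{7^{4}}{3} = \left(- \frac{1}{3}\right) 2401 = - \frac{2401}{3} \approx -800.33$)
$b - Y{\left(15 \cdot 4 \right)} = - \frac{2401}{3} - -43 = - \frac{2401}{3} + 43 = - \frac{2272}{3}$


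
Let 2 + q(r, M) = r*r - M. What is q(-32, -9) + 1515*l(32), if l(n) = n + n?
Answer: 97991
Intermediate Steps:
q(r, M) = -2 + r² - M (q(r, M) = -2 + (r*r - M) = -2 + (r² - M) = -2 + r² - M)
l(n) = 2*n
q(-32, -9) + 1515*l(32) = (-2 + (-32)² - 1*(-9)) + 1515*(2*32) = (-2 + 1024 + 9) + 1515*64 = 1031 + 96960 = 97991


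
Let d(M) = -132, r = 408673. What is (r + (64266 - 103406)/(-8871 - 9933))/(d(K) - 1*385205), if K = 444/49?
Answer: -1921181558/1811469237 ≈ -1.0606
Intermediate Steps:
K = 444/49 (K = 444*(1/49) = 444/49 ≈ 9.0612)
(r + (64266 - 103406)/(-8871 - 9933))/(d(K) - 1*385205) = (408673 + (64266 - 103406)/(-8871 - 9933))/(-132 - 1*385205) = (408673 - 39140/(-18804))/(-132 - 385205) = (408673 - 39140*(-1/18804))/(-385337) = (408673 + 9785/4701)*(-1/385337) = (1921181558/4701)*(-1/385337) = -1921181558/1811469237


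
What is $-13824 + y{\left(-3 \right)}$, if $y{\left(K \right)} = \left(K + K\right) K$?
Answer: $-13806$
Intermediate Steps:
$y{\left(K \right)} = 2 K^{2}$ ($y{\left(K \right)} = 2 K K = 2 K^{2}$)
$-13824 + y{\left(-3 \right)} = -13824 + 2 \left(-3\right)^{2} = -13824 + 2 \cdot 9 = -13824 + 18 = -13806$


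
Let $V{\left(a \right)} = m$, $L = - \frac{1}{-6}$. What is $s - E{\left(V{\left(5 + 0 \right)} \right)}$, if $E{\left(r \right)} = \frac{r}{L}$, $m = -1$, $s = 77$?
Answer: $83$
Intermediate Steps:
$L = \frac{1}{6}$ ($L = \left(-1\right) \left(- \frac{1}{6}\right) = \frac{1}{6} \approx 0.16667$)
$V{\left(a \right)} = -1$
$E{\left(r \right)} = 6 r$ ($E{\left(r \right)} = r \frac{1}{\frac{1}{6}} = r 6 = 6 r$)
$s - E{\left(V{\left(5 + 0 \right)} \right)} = 77 - 6 \left(-1\right) = 77 - -6 = 77 + 6 = 83$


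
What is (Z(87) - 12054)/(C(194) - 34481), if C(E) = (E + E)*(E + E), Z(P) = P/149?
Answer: -1795959/17293387 ≈ -0.10385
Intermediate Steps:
Z(P) = P/149 (Z(P) = P*(1/149) = P/149)
C(E) = 4*E² (C(E) = (2*E)*(2*E) = 4*E²)
(Z(87) - 12054)/(C(194) - 34481) = ((1/149)*87 - 12054)/(4*194² - 34481) = (87/149 - 12054)/(4*37636 - 34481) = -1795959/(149*(150544 - 34481)) = -1795959/149/116063 = -1795959/149*1/116063 = -1795959/17293387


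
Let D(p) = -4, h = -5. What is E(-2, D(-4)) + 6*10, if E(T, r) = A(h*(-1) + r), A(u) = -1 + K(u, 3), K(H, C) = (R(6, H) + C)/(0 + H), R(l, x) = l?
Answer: 68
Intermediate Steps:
K(H, C) = (6 + C)/H (K(H, C) = (6 + C)/(0 + H) = (6 + C)/H)
A(u) = -1 + 9/u (A(u) = -1 + (6 + 3)/u = -1 + 9/u)
E(T, r) = (4 - r)/(5 + r) (E(T, r) = (9 - (-5*(-1) + r))/(-5*(-1) + r) = (9 - (5 + r))/(5 + r) = (9 + (-5 - r))/(5 + r) = (4 - r)/(5 + r))
E(-2, D(-4)) + 6*10 = (4 - 1*(-4))/(5 - 4) + 6*10 = (4 + 4)/1 + 60 = 1*8 + 60 = 8 + 60 = 68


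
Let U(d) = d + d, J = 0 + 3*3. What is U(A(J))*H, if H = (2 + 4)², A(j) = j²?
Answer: 5832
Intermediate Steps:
J = 9 (J = 0 + 9 = 9)
U(d) = 2*d
H = 36 (H = 6² = 36)
U(A(J))*H = (2*9²)*36 = (2*81)*36 = 162*36 = 5832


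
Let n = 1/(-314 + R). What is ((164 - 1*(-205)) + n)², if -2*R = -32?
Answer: 12091421521/88804 ≈ 1.3616e+5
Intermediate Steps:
R = 16 (R = -½*(-32) = 16)
n = -1/298 (n = 1/(-314 + 16) = 1/(-298) = -1/298 ≈ -0.0033557)
((164 - 1*(-205)) + n)² = ((164 - 1*(-205)) - 1/298)² = ((164 + 205) - 1/298)² = (369 - 1/298)² = (109961/298)² = 12091421521/88804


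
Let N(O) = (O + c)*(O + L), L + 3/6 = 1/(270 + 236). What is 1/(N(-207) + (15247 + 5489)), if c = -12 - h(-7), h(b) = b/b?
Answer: 23/1526868 ≈ 1.5064e-5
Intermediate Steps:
h(b) = 1
L = -126/253 (L = -½ + 1/(270 + 236) = -½ + 1/506 = -126/253 ≈ -0.49802)
c = -13 (c = -12 - 1*1 = -12 - 1 = -13)
N(O) = (-13 + O)*(-126/253 + O) (N(O) = (O - 13)*(O - 126/253) = (-13 + O)*(-126/253 + O))
1/(N(-207) + (15247 + 5489)) = 1/((1638/253 + (-207)² - 3415/253*(-207)) + (15247 + 5489)) = 1/((1638/253 + 42849 + 30735/11) + 20736) = 1/(1049940/23 + 20736) = 1/(1526868/23) = 23/1526868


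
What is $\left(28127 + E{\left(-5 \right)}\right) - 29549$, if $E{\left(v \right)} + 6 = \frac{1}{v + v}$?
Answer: $- \frac{14281}{10} \approx -1428.1$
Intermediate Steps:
$E{\left(v \right)} = -6 + \frac{1}{2 v}$ ($E{\left(v \right)} = -6 + \frac{1}{v + v} = -6 + \frac{1}{2 v}$)
$\left(28127 + E{\left(-5 \right)}\right) - 29549 = \left(28127 - \left(6 - \frac{1}{2 \left(-5\right)}\right)\right) - 29549 = \left(28127 + \left(-6 + \frac{1}{2} \left(- \frac{1}{5}\right)\right)\right) - 29549 = \left(28127 - \frac{61}{10}\right) - 29549 = \frac{281209}{10} - 29549 = - \frac{14281}{10}$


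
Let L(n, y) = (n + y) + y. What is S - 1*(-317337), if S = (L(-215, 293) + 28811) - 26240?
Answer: 320279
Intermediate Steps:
L(n, y) = n + 2*y
S = 2942 (S = ((-215 + 2*293) + 28811) - 26240 = ((-215 + 586) + 28811) - 26240 = (371 + 28811) - 26240 = 29182 - 26240 = 2942)
S - 1*(-317337) = 2942 - 1*(-317337) = 2942 + 317337 = 320279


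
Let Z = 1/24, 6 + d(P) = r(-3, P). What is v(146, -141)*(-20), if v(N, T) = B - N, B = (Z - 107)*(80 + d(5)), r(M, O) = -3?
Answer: 928805/6 ≈ 1.5480e+5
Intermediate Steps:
d(P) = -9 (d(P) = -6 - 3 = -9)
Z = 1/24 ≈ 0.041667
B = -182257/24 (B = (1/24 - 107)*(80 - 9) = -2567/24*71 = -182257/24 ≈ -7594.0)
v(N, T) = -182257/24 - N
v(146, -141)*(-20) = (-182257/24 - 1*146)*(-20) = (-182257/24 - 146)*(-20) = -185761/24*(-20) = 928805/6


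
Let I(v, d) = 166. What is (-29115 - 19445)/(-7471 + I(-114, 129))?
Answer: 9712/1461 ≈ 6.6475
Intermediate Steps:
(-29115 - 19445)/(-7471 + I(-114, 129)) = (-29115 - 19445)/(-7471 + 166) = -48560/(-7305) = -48560*(-1/7305) = 9712/1461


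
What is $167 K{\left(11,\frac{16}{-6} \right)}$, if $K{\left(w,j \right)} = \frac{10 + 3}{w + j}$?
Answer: $\frac{6513}{25} \approx 260.52$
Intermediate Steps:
$K{\left(w,j \right)} = \frac{13}{j + w}$
$167 K{\left(11,\frac{16}{-6} \right)} = 167 \frac{13}{\frac{16}{-6} + 11} = 167 \frac{13}{16 \left(- \frac{1}{6}\right) + 11} = 167 \frac{13}{- \frac{8}{3} + 11} = 167 \frac{13}{\frac{25}{3}} = 167 \cdot 13 \cdot \frac{3}{25} = 167 \cdot \frac{39}{25} = \frac{6513}{25}$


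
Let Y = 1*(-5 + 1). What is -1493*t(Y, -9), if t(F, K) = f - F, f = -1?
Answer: -4479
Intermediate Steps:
Y = -4 (Y = 1*(-4) = -4)
t(F, K) = -1 - F
-1493*t(Y, -9) = -1493*(-1 - 1*(-4)) = -1493*(-1 + 4) = -1493*3 = -4479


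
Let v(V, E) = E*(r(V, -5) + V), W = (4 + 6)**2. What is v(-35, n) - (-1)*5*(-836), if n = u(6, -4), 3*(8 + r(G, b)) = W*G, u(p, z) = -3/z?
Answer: -20349/4 ≈ -5087.3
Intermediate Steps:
W = 100 (W = 10**2 = 100)
r(G, b) = -8 + 100*G/3 (r(G, b) = -8 + (100*G)/3 = -8 + 100*G/3)
n = 3/4 (n = -3/(-4) = -3*(-1/4) = 3/4 ≈ 0.75000)
v(V, E) = E*(-8 + 103*V/3) (v(V, E) = E*((-8 + 100*V/3) + V) = E*(-8 + 103*V/3))
v(-35, n) - (-1)*5*(-836) = (1/3)*(3/4)*(-24 + 103*(-35)) - (-1)*5*(-836) = (1/3)*(3/4)*(-24 - 3605) - (-1)*(-4180) = (1/3)*(3/4)*(-3629) - 1*4180 = -3629/4 - 4180 = -20349/4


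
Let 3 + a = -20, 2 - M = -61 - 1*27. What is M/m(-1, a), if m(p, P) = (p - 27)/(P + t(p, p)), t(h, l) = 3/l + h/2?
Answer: 2385/28 ≈ 85.179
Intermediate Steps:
t(h, l) = h/2 + 3/l (t(h, l) = 3/l + h*(½) = 3/l + h/2 = h/2 + 3/l)
M = 90 (M = 2 - (-61 - 1*27) = 2 - (-61 - 27) = 2 - 1*(-88) = 2 + 88 = 90)
a = -23 (a = -3 - 20 = -23)
m(p, P) = (-27 + p)/(P + p/2 + 3/p) (m(p, P) = (p - 27)/(P + (p/2 + 3/p)) = (-27 + p)/(P + p/2 + 3/p))
M/m(-1, a) = 90/((2*(-1)*(-27 - 1)/(6 + (-1)² + 2*(-23)*(-1)))) = 90/((2*(-1)*(-28)/(6 + 1 + 46))) = 90/((2*(-1)*(-28)/53)) = 90/((2*(-1)*(1/53)*(-28))) = 90/(56/53) = 90*(53/56) = 2385/28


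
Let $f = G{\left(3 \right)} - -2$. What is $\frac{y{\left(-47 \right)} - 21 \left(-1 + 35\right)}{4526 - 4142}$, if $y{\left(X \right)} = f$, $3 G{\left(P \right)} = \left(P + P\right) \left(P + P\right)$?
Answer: $- \frac{175}{96} \approx -1.8229$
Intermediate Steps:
$G{\left(P \right)} = \frac{4 P^{2}}{3}$ ($G{\left(P \right)} = \frac{\left(P + P\right) \left(P + P\right)}{3} = \frac{2 P 2 P}{3} = \frac{4 P^{2}}{3}$)
$f = 14$ ($f = \frac{4 \cdot 3^{2}}{3} - -2 = \frac{4}{3} \cdot 9 + 2 = 12 + 2 = 14$)
$y{\left(X \right)} = 14$
$\frac{y{\left(-47 \right)} - 21 \left(-1 + 35\right)}{4526 - 4142} = \frac{14 - 21 \left(-1 + 35\right)}{4526 - 4142} = \frac{14 - 714}{384} = \left(14 - 714\right) \frac{1}{384} = \left(-700\right) \frac{1}{384} = - \frac{175}{96}$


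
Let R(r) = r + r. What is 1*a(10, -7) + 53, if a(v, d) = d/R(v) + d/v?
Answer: 1039/20 ≈ 51.950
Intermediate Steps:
R(r) = 2*r
a(v, d) = 3*d/(2*v) (a(v, d) = d/((2*v)) + d/v = d*(1/(2*v)) + d/v = d/(2*v) + d/v = 3*d/(2*v))
1*a(10, -7) + 53 = 1*((3/2)*(-7)/10) + 53 = 1*((3/2)*(-7)*(1/10)) + 53 = 1*(-21/20) + 53 = -21/20 + 53 = 1039/20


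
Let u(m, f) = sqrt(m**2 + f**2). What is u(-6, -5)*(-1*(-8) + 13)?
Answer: 21*sqrt(61) ≈ 164.02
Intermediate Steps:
u(m, f) = sqrt(f**2 + m**2)
u(-6, -5)*(-1*(-8) + 13) = sqrt((-5)**2 + (-6)**2)*(-1*(-8) + 13) = sqrt(25 + 36)*(8 + 13) = sqrt(61)*21 = 21*sqrt(61)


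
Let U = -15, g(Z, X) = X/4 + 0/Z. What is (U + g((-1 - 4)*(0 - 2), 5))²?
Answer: 3025/16 ≈ 189.06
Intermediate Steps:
g(Z, X) = X/4 (g(Z, X) = X*(¼) + 0 = X/4 + 0 = X/4)
(U + g((-1 - 4)*(0 - 2), 5))² = (-15 + (¼)*5)² = (-15 + 5/4)² = (-55/4)² = 3025/16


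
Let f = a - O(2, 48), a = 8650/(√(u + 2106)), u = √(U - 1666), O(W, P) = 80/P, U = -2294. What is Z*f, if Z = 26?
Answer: -130/3 + 112450*√6/(3*√(351 + I*√110)) ≈ 4855.8 - 73.177*I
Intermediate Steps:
u = 6*I*√110 (u = √(-2294 - 1666) = √(-3960) = 6*I*√110 ≈ 62.929*I)
a = 8650/√(2106 + 6*I*√110) (a = 8650/(√(6*I*√110 + 2106)) = 8650/(√(2106 + 6*I*√110)) = 8650/√(2106 + 6*I*√110) ≈ 188.43 - 2.8145*I)
f = -5/3 + 4325*√6/(3*√(351 + I*√110)) (f = 4325*√6/(3*√(351 + I*√110)) - 80/48 = 4325*√6/(3*√(351 + I*√110)) - 1*5/3 = 4325*√6/(3*√(351 + I*√110)) - 5/3 = -5/3 + 4325*√6/(3*√(351 + I*√110)) ≈ 186.76 - 2.8145*I)
Z*f = 26*(-5/3 + 4325*√6/(3*√(351 + I*√110))) = -130/3 + 112450*√6/(3*√(351 + I*√110))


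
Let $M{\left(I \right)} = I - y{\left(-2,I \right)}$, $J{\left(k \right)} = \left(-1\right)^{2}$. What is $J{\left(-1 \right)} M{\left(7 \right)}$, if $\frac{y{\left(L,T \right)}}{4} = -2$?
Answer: $15$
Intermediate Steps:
$y{\left(L,T \right)} = -8$ ($y{\left(L,T \right)} = 4 \left(-2\right) = -8$)
$J{\left(k \right)} = 1$
$M{\left(I \right)} = 8 + I$ ($M{\left(I \right)} = I - -8 = I + 8 = 8 + I$)
$J{\left(-1 \right)} M{\left(7 \right)} = 1 \left(8 + 7\right) = 1 \cdot 15 = 15$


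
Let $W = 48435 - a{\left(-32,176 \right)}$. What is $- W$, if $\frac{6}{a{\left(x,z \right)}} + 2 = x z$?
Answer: $- \frac{45480466}{939} \approx -48435.0$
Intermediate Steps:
$a{\left(x,z \right)} = \frac{6}{-2 + x z}$
$W = \frac{45480466}{939}$ ($W = 48435 - \frac{6}{-2 - 5632} = 48435 - \frac{6}{-5634} = 48435 - 6 \left(- \frac{1}{5634}\right) = 48435 - - \frac{1}{939} = 48435 + \frac{1}{939} = \frac{45480466}{939} \approx 48435.0$)
$- W = \left(-1\right) \frac{45480466}{939} = - \frac{45480466}{939}$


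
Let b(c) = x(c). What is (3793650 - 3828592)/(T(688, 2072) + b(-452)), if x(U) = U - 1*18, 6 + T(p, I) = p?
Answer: -17471/106 ≈ -164.82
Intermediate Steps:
T(p, I) = -6 + p
x(U) = -18 + U (x(U) = U - 18 = -18 + U)
b(c) = -18 + c
(3793650 - 3828592)/(T(688, 2072) + b(-452)) = (3793650 - 3828592)/((-6 + 688) + (-18 - 452)) = -34942/(682 - 470) = -34942/212 = -34942*1/212 = -17471/106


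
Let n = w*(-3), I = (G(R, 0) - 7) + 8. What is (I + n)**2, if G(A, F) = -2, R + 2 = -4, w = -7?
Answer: 400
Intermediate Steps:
R = -6 (R = -2 - 4 = -6)
I = -1 (I = (-2 - 7) + 8 = -9 + 8 = -1)
n = 21 (n = -7*(-3) = 21)
(I + n)**2 = (-1 + 21)**2 = 20**2 = 400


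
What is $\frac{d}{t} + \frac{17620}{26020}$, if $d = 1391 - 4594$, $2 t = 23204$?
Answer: $\frac{6054259}{15094202} \approx 0.4011$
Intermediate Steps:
$t = 11602$ ($t = \frac{1}{2} \cdot 23204 = 11602$)
$d = -3203$ ($d = 1391 - 4594 = -3203$)
$\frac{d}{t} + \frac{17620}{26020} = - \frac{3203}{11602} + \frac{17620}{26020} = \left(-3203\right) \frac{1}{11602} + 17620 \cdot \frac{1}{26020} = - \frac{3203}{11602} + \frac{881}{1301} = \frac{6054259}{15094202}$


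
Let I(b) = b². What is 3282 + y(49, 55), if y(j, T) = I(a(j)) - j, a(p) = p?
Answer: 5634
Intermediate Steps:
y(j, T) = j² - j
3282 + y(49, 55) = 3282 + 49*(-1 + 49) = 3282 + 49*48 = 3282 + 2352 = 5634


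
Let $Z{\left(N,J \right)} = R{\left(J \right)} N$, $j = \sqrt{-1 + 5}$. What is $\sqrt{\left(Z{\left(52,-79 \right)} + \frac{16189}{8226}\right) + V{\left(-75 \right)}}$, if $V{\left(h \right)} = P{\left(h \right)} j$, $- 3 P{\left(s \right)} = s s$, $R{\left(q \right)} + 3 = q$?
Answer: $\frac{5 i \sqrt{2409559006}}{2742} \approx 89.51 i$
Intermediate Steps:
$R{\left(q \right)} = -3 + q$
$j = 2$ ($j = \sqrt{4} = 2$)
$Z{\left(N,J \right)} = N \left(-3 + J\right)$ ($Z{\left(N,J \right)} = \left(-3 + J\right) N = N \left(-3 + J\right)$)
$P{\left(s \right)} = - \frac{s^{2}}{3}$ ($P{\left(s \right)} = - \frac{s s}{3} = - \frac{s^{2}}{3}$)
$V{\left(h \right)} = - \frac{2 h^{2}}{3}$ ($V{\left(h \right)} = - \frac{h^{2}}{3} \cdot 2 = - \frac{2 h^{2}}{3}$)
$\sqrt{\left(Z{\left(52,-79 \right)} + \frac{16189}{8226}\right) + V{\left(-75 \right)}} = \sqrt{\left(52 \left(-3 - 79\right) + \frac{16189}{8226}\right) - \frac{2 \left(-75\right)^{2}}{3}} = \sqrt{\left(52 \left(-82\right) + 16189 \cdot \frac{1}{8226}\right) - 3750} = \sqrt{\left(-4264 + \frac{16189}{8226}\right) - 3750} = \sqrt{- \frac{35059475}{8226} - 3750} = \sqrt{- \frac{65906975}{8226}} = \frac{5 i \sqrt{2409559006}}{2742}$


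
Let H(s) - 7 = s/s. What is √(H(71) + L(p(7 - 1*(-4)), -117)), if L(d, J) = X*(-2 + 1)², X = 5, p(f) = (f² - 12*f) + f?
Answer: √13 ≈ 3.6056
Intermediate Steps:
p(f) = f² - 11*f
L(d, J) = 5 (L(d, J) = 5*(-2 + 1)² = 5*(-1)² = 5*1 = 5)
H(s) = 8 (H(s) = 7 + s/s = 7 + 1 = 8)
√(H(71) + L(p(7 - 1*(-4)), -117)) = √(8 + 5) = √13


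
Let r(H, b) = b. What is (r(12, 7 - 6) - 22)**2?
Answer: 441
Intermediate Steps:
(r(12, 7 - 6) - 22)**2 = ((7 - 6) - 22)**2 = (1 - 22)**2 = (-21)**2 = 441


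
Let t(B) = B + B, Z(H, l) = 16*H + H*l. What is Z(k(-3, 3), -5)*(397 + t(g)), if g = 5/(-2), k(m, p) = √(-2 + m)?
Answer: 4312*I*√5 ≈ 9641.9*I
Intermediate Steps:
g = -5/2 (g = 5*(-½) = -5/2 ≈ -2.5000)
t(B) = 2*B
Z(k(-3, 3), -5)*(397 + t(g)) = (√(-2 - 3)*(16 - 5))*(397 + 2*(-5/2)) = (√(-5)*11)*(397 - 5) = ((I*√5)*11)*392 = (11*I*√5)*392 = 4312*I*√5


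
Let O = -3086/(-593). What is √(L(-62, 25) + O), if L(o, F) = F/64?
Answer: √125911097/4744 ≈ 2.3653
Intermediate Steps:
L(o, F) = F/64 (L(o, F) = F*(1/64) = F/64)
O = 3086/593 (O = -3086*(-1/593) = 3086/593 ≈ 5.2040)
√(L(-62, 25) + O) = √((1/64)*25 + 3086/593) = √(25/64 + 3086/593) = √(212329/37952) = √125911097/4744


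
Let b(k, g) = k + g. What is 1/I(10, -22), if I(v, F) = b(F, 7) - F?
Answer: ⅐ ≈ 0.14286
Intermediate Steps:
b(k, g) = g + k
I(v, F) = 7 (I(v, F) = (7 + F) - F = 7)
1/I(10, -22) = 1/7 = ⅐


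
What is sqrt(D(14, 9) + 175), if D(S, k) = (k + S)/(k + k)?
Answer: sqrt(6346)/6 ≈ 13.277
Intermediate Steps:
D(S, k) = (S + k)/(2*k) (D(S, k) = (S + k)/((2*k)) = (S + k)*(1/(2*k)) = (S + k)/(2*k))
sqrt(D(14, 9) + 175) = sqrt((1/2)*(14 + 9)/9 + 175) = sqrt((1/2)*(1/9)*23 + 175) = sqrt(23/18 + 175) = sqrt(3173/18) = sqrt(6346)/6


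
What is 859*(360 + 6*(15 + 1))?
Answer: 391704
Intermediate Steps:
859*(360 + 6*(15 + 1)) = 859*(360 + 6*16) = 859*(360 + 96) = 859*456 = 391704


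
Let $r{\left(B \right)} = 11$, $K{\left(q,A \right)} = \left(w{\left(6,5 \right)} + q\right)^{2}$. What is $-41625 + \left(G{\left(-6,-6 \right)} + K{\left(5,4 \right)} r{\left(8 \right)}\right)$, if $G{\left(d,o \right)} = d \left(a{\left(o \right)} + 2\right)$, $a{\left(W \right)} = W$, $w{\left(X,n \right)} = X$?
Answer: $-40270$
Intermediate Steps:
$K{\left(q,A \right)} = \left(6 + q\right)^{2}$
$G{\left(d,o \right)} = d \left(2 + o\right)$ ($G{\left(d,o \right)} = d \left(o + 2\right) = d \left(2 + o\right)$)
$-41625 + \left(G{\left(-6,-6 \right)} + K{\left(5,4 \right)} r{\left(8 \right)}\right) = -41625 + \left(- 6 \left(2 - 6\right) + \left(6 + 5\right)^{2} \cdot 11\right) = -41625 - \left(-24 - 11^{2} \cdot 11\right) = -41625 + \left(24 + 121 \cdot 11\right) = -41625 + \left(24 + 1331\right) = -41625 + 1355 = -40270$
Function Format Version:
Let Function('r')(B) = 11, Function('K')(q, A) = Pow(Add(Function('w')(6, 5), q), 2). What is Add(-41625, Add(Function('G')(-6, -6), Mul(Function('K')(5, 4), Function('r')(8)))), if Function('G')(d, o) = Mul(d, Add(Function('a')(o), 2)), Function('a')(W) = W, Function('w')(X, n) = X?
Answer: -40270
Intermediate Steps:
Function('K')(q, A) = Pow(Add(6, q), 2)
Function('G')(d, o) = Mul(d, Add(2, o)) (Function('G')(d, o) = Mul(d, Add(o, 2)) = Mul(d, Add(2, o)))
Add(-41625, Add(Function('G')(-6, -6), Mul(Function('K')(5, 4), Function('r')(8)))) = Add(-41625, Add(Mul(-6, Add(2, -6)), Mul(Pow(Add(6, 5), 2), 11))) = Add(-41625, Add(Mul(-6, -4), Mul(Pow(11, 2), 11))) = Add(-41625, Add(24, Mul(121, 11))) = Add(-41625, Add(24, 1331)) = Add(-41625, 1355) = -40270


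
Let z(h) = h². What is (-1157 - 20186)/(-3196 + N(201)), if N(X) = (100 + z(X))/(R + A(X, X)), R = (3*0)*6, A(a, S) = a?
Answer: 612849/85985 ≈ 7.1274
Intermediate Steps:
R = 0 (R = 0*6 = 0)
N(X) = (100 + X²)/X (N(X) = (100 + X²)/(0 + X) = (100 + X²)/X)
(-1157 - 20186)/(-3196 + N(201)) = (-1157 - 20186)/(-3196 + (201 + 100/201)) = -21343/(-3196 + (201 + 100*(1/201))) = -21343/(-3196 + (201 + 100/201)) = -21343/(-3196 + 40501/201) = -21343/(-601895/201) = -21343*(-201/601895) = 612849/85985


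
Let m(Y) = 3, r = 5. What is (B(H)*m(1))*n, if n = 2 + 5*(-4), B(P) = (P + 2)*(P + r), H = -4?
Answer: 108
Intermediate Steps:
B(P) = (2 + P)*(5 + P) (B(P) = (P + 2)*(P + 5) = (2 + P)*(5 + P))
n = -18 (n = 2 - 20 = -18)
(B(H)*m(1))*n = ((10 + (-4)**2 + 7*(-4))*3)*(-18) = ((10 + 16 - 28)*3)*(-18) = -2*3*(-18) = -6*(-18) = 108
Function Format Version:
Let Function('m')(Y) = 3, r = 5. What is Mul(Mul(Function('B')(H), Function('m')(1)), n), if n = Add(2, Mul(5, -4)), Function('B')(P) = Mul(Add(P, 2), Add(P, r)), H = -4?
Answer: 108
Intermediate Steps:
Function('B')(P) = Mul(Add(2, P), Add(5, P)) (Function('B')(P) = Mul(Add(P, 2), Add(P, 5)) = Mul(Add(2, P), Add(5, P)))
n = -18 (n = Add(2, -20) = -18)
Mul(Mul(Function('B')(H), Function('m')(1)), n) = Mul(Mul(Add(10, Pow(-4, 2), Mul(7, -4)), 3), -18) = Mul(Mul(Add(10, 16, -28), 3), -18) = Mul(Mul(-2, 3), -18) = Mul(-6, -18) = 108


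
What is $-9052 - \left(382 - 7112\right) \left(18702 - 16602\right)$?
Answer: $14123948$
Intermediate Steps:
$-9052 - \left(382 - 7112\right) \left(18702 - 16602\right) = -9052 - \left(-6730\right) 2100 = -9052 - -14133000 = -9052 + 14133000 = 14123948$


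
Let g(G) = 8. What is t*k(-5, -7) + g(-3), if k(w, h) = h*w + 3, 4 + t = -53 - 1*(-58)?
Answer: 46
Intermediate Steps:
t = 1 (t = -4 + (-53 - 1*(-58)) = -4 + (-53 + 58) = -4 + 5 = 1)
k(w, h) = 3 + h*w
t*k(-5, -7) + g(-3) = 1*(3 - 7*(-5)) + 8 = 1*(3 + 35) + 8 = 1*38 + 8 = 38 + 8 = 46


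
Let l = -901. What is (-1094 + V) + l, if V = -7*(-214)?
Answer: -497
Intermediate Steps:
V = 1498
(-1094 + V) + l = (-1094 + 1498) - 901 = 404 - 901 = -497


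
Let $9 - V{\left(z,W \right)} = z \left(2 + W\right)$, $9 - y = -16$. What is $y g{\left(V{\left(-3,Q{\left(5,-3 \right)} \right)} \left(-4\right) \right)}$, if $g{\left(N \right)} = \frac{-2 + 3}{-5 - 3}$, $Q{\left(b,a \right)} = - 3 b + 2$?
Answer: $- \frac{25}{8} \approx -3.125$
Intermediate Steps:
$y = 25$ ($y = 9 - -16 = 9 + 16 = 25$)
$Q{\left(b,a \right)} = 2 - 3 b$
$V{\left(z,W \right)} = 9 - z \left(2 + W\right)$
$g{\left(N \right)} = - \frac{1}{8}$ ($g{\left(N \right)} = 1 \frac{1}{-8} = 1 \left(- \frac{1}{8}\right) = - \frac{1}{8}$)
$y g{\left(V{\left(-3,Q{\left(5,-3 \right)} \right)} \left(-4\right) \right)} = 25 \left(- \frac{1}{8}\right) = - \frac{25}{8}$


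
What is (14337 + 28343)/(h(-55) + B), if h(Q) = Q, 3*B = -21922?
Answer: -128040/22087 ≈ -5.7971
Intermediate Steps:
B = -21922/3 (B = (⅓)*(-21922) = -21922/3 ≈ -7307.3)
(14337 + 28343)/(h(-55) + B) = (14337 + 28343)/(-55 - 21922/3) = 42680/(-22087/3) = 42680*(-3/22087) = -128040/22087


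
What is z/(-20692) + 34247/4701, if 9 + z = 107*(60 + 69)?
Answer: 321896665/48636546 ≈ 6.6184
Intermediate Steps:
z = 13794 (z = -9 + 107*(60 + 69) = -9 + 107*129 = -9 + 13803 = 13794)
z/(-20692) + 34247/4701 = 13794/(-20692) + 34247/4701 = 13794*(-1/20692) + 34247*(1/4701) = -6897/10346 + 34247/4701 = 321896665/48636546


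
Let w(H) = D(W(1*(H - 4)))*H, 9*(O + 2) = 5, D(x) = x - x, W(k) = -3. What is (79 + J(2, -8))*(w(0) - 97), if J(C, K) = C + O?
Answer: -69452/9 ≈ -7716.9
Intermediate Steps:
D(x) = 0
O = -13/9 (O = -2 + (⅑)*5 = -2 + 5/9 = -13/9 ≈ -1.4444)
J(C, K) = -13/9 + C (J(C, K) = C - 13/9 = -13/9 + C)
w(H) = 0 (w(H) = 0*H = 0)
(79 + J(2, -8))*(w(0) - 97) = (79 + (-13/9 + 2))*(0 - 97) = (79 + 5/9)*(-97) = (716/9)*(-97) = -69452/9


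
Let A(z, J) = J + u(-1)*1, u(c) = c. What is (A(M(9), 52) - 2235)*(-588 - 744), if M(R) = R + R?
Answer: 2909088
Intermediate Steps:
M(R) = 2*R
A(z, J) = -1 + J (A(z, J) = J - 1*1 = J - 1 = -1 + J)
(A(M(9), 52) - 2235)*(-588 - 744) = ((-1 + 52) - 2235)*(-588 - 744) = (51 - 2235)*(-1332) = -2184*(-1332) = 2909088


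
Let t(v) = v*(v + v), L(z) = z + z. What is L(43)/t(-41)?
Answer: 43/1681 ≈ 0.025580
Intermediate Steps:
L(z) = 2*z
t(v) = 2*v**2 (t(v) = v*(2*v) = 2*v**2)
L(43)/t(-41) = (2*43)/((2*(-41)**2)) = 86/((2*1681)) = 86/3362 = 86*(1/3362) = 43/1681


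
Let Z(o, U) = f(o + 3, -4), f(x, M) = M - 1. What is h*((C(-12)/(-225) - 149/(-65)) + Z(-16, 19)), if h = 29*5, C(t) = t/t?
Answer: -230057/585 ≈ -393.26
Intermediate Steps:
f(x, M) = -1 + M
C(t) = 1
Z(o, U) = -5 (Z(o, U) = -1 - 4 = -5)
h = 145
h*((C(-12)/(-225) - 149/(-65)) + Z(-16, 19)) = 145*((1/(-225) - 149/(-65)) - 5) = 145*((1*(-1/225) - 149*(-1/65)) - 5) = 145*((-1/225 + 149/65) - 5) = 145*(6692/2925 - 5) = 145*(-7933/2925) = -230057/585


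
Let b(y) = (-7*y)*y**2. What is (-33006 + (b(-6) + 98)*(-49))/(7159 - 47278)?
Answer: 111896/40119 ≈ 2.7891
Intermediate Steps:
b(y) = -7*y**3
(-33006 + (b(-6) + 98)*(-49))/(7159 - 47278) = (-33006 + (-7*(-6)**3 + 98)*(-49))/(7159 - 47278) = (-33006 + (-7*(-216) + 98)*(-49))/(-40119) = (-33006 + (1512 + 98)*(-49))*(-1/40119) = (-33006 + 1610*(-49))*(-1/40119) = (-33006 - 78890)*(-1/40119) = -111896*(-1/40119) = 111896/40119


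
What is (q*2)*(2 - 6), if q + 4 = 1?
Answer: 24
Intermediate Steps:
q = -3 (q = -4 + 1 = -3)
(q*2)*(2 - 6) = (-3*2)*(2 - 6) = -6*(-4) = 24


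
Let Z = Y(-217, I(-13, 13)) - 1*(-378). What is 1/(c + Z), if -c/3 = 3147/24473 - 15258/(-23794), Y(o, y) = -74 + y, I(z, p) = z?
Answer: 291155281/84053753643 ≈ 0.0034639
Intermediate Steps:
Z = 291 (Z = (-74 - 13) - 1*(-378) = -87 + 378 = 291)
c = -672433128/291155281 (c = -3*(3147/24473 - 15258/(-23794)) = -3*(3147*(1/24473) - 15258*(-1/23794)) = -3*(3147/24473 + 7629/11897) = -3*224144376/291155281 = -672433128/291155281 ≈ -2.3095)
1/(c + Z) = 1/(-672433128/291155281 + 291) = 1/(84053753643/291155281) = 291155281/84053753643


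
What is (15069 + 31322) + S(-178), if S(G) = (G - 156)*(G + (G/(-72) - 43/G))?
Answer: 168108421/1602 ≈ 1.0494e+5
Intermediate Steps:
S(G) = (-156 + G)*(-43/G + 71*G/72) (S(G) = (-156 + G)*(G + (G*(-1/72) - 43/G)) = (-156 + G)*(G + (-G/72 - 43/G)) = (-156 + G)*(G + (-43/G - G/72)) = (-156 + G)*(-43/G + 71*G/72))
(15069 + 31322) + S(-178) = (15069 + 31322) + (1/72)*(482976 - 1*(-178)*(3096 - 71*(-178)² + 11076*(-178)))/(-178) = 46391 + (1/72)*(-1/178)*(482976 - 1*(-178)*(3096 - 71*31684 - 1971528)) = 46391 + (1/72)*(-1/178)*(482976 - 1*(-178)*(3096 - 2249564 - 1971528)) = 46391 + (1/72)*(-1/178)*(482976 - 1*(-178)*(-4217996)) = 46391 + (1/72)*(-1/178)*(482976 - 750803288) = 46391 + (1/72)*(-1/178)*(-750320312) = 46391 + 93790039/1602 = 168108421/1602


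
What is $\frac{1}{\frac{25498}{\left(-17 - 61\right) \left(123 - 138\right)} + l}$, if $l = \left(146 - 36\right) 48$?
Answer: $\frac{585}{3101549} \approx 0.00018862$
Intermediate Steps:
$l = 5280$ ($l = 110 \cdot 48 = 5280$)
$\frac{1}{\frac{25498}{\left(-17 - 61\right) \left(123 - 138\right)} + l} = \frac{1}{\frac{25498}{\left(-17 - 61\right) \left(123 - 138\right)} + 5280} = \frac{1}{\frac{25498}{\left(-17 - 61\right) \left(-15\right)} + 5280} = \frac{1}{\frac{25498}{\left(-78\right) \left(-15\right)} + 5280} = \frac{1}{\frac{25498}{1170} + 5280} = \frac{1}{25498 \cdot \frac{1}{1170} + 5280} = \frac{1}{\frac{12749}{585} + 5280} = \frac{1}{\frac{3101549}{585}} = \frac{585}{3101549}$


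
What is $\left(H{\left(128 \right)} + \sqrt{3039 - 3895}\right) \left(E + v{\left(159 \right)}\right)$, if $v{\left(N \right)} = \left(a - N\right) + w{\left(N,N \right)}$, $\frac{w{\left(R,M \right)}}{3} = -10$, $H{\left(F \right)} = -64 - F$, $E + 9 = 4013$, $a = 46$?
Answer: $-741312 + 7722 i \sqrt{214} \approx -7.4131 \cdot 10^{5} + 1.1296 \cdot 10^{5} i$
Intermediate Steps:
$E = 4004$ ($E = -9 + 4013 = 4004$)
$w{\left(R,M \right)} = -30$ ($w{\left(R,M \right)} = 3 \left(-10\right) = -30$)
$v{\left(N \right)} = 16 - N$ ($v{\left(N \right)} = \left(46 - N\right) - 30 = 16 - N$)
$\left(H{\left(128 \right)} + \sqrt{3039 - 3895}\right) \left(E + v{\left(159 \right)}\right) = \left(\left(-64 - 128\right) + \sqrt{3039 - 3895}\right) \left(4004 + \left(16 - 159\right)\right) = \left(\left(-64 - 128\right) + \sqrt{-856}\right) \left(4004 + \left(16 - 159\right)\right) = \left(-192 + 2 i \sqrt{214}\right) \left(4004 - 143\right) = \left(-192 + 2 i \sqrt{214}\right) 3861 = -741312 + 7722 i \sqrt{214}$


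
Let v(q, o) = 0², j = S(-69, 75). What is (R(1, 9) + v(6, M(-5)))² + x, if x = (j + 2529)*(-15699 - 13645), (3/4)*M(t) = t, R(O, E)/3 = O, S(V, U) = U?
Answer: -76411767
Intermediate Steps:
j = 75
R(O, E) = 3*O
M(t) = 4*t/3
x = -76411776 (x = (75 + 2529)*(-15699 - 13645) = 2604*(-29344) = -76411776)
v(q, o) = 0
(R(1, 9) + v(6, M(-5)))² + x = (3*1 + 0)² - 76411776 = (3 + 0)² - 76411776 = 3² - 76411776 = 9 - 76411776 = -76411767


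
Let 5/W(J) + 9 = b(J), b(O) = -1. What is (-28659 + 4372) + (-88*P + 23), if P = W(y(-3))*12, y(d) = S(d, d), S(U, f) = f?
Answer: -23736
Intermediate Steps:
y(d) = d
W(J) = -½ (W(J) = 5/(-9 - 1) = 5/(-10) = 5*(-⅒) = -½)
P = -6 (P = -½*12 = -6)
(-28659 + 4372) + (-88*P + 23) = (-28659 + 4372) + (-88*(-6) + 23) = -24287 + (528 + 23) = -24287 + 551 = -23736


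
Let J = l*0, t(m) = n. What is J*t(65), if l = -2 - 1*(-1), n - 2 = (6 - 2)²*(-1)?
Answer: 0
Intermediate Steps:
n = -14 (n = 2 + (6 - 2)²*(-1) = 2 + 4²*(-1) = 2 + 16*(-1) = 2 - 16 = -14)
t(m) = -14
l = -1 (l = -2 + 1 = -1)
J = 0 (J = -1*0 = 0)
J*t(65) = 0*(-14) = 0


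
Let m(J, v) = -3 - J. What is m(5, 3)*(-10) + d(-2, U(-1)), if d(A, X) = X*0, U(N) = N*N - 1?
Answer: 80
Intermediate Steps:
U(N) = -1 + N**2 (U(N) = N**2 - 1 = -1 + N**2)
d(A, X) = 0
m(5, 3)*(-10) + d(-2, U(-1)) = (-3 - 1*5)*(-10) + 0 = (-3 - 5)*(-10) + 0 = -8*(-10) + 0 = 80 + 0 = 80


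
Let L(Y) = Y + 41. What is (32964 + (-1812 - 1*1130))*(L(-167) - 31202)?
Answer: -940529216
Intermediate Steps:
L(Y) = 41 + Y
(32964 + (-1812 - 1*1130))*(L(-167) - 31202) = (32964 + (-1812 - 1*1130))*((41 - 167) - 31202) = (32964 + (-1812 - 1130))*(-126 - 31202) = (32964 - 2942)*(-31328) = 30022*(-31328) = -940529216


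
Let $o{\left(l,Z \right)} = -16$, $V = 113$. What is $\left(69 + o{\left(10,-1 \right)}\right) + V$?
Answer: $166$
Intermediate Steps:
$\left(69 + o{\left(10,-1 \right)}\right) + V = \left(69 - 16\right) + 113 = 53 + 113 = 166$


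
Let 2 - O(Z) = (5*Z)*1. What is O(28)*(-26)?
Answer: 3588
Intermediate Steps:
O(Z) = 2 - 5*Z
O(28)*(-26) = (2 - 5*28)*(-26) = (2 - 140)*(-26) = -138*(-26) = 3588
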